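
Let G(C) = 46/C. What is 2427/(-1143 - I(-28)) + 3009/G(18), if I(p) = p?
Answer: 30139494/25645 ≈ 1175.3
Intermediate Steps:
2427/(-1143 - I(-28)) + 3009/G(18) = 2427/(-1143 - 1*(-28)) + 3009/((46/18)) = 2427/(-1143 + 28) + 3009/((46*(1/18))) = 2427/(-1115) + 3009/(23/9) = 2427*(-1/1115) + 3009*(9/23) = -2427/1115 + 27081/23 = 30139494/25645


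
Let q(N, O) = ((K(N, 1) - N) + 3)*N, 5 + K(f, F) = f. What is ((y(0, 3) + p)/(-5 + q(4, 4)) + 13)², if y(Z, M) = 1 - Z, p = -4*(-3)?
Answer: 144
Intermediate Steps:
p = 12
K(f, F) = -5 + f
q(N, O) = -2*N (q(N, O) = (((-5 + N) - N) + 3)*N = (-5 + 3)*N = -2*N)
((y(0, 3) + p)/(-5 + q(4, 4)) + 13)² = (((1 - 1*0) + 12)/(-5 - 2*4) + 13)² = (((1 + 0) + 12)/(-5 - 8) + 13)² = ((1 + 12)/(-13) + 13)² = (13*(-1/13) + 13)² = (-1 + 13)² = 12² = 144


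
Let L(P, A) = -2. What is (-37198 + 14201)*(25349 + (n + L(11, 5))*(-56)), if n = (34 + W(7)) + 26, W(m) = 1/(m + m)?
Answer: -508164709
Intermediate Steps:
W(m) = 1/(2*m)
n = 841/14 (n = (34 + (½)/7) + 26 = (34 + (½)*(⅐)) + 26 = (34 + 1/14) + 26 = 477/14 + 26 = 841/14 ≈ 60.071)
(-37198 + 14201)*(25349 + (n + L(11, 5))*(-56)) = (-37198 + 14201)*(25349 + (841/14 - 2)*(-56)) = -22997*(25349 + (813/14)*(-56)) = -22997*(25349 - 3252) = -22997*22097 = -508164709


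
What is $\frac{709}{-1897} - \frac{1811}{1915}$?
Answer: $- \frac{4793202}{3632755} \approx -1.3194$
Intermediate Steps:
$\frac{709}{-1897} - \frac{1811}{1915} = 709 \left(- \frac{1}{1897}\right) - \frac{1811}{1915} = - \frac{709}{1897} - \frac{1811}{1915} = - \frac{4793202}{3632755}$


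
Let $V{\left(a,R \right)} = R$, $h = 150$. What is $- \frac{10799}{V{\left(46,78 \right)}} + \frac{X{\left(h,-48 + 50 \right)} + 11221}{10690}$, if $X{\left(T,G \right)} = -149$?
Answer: $- \frac{57288847}{416910} \approx -137.41$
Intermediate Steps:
$- \frac{10799}{V{\left(46,78 \right)}} + \frac{X{\left(h,-48 + 50 \right)} + 11221}{10690} = - \frac{10799}{78} + \frac{-149 + 11221}{10690} = \left(-10799\right) \frac{1}{78} + 11072 \cdot \frac{1}{10690} = - \frac{10799}{78} + \frac{5536}{5345} = - \frac{57288847}{416910}$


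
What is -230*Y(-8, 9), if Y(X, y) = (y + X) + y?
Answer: -2300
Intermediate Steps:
Y(X, y) = X + 2*y (Y(X, y) = (X + y) + y = X + 2*y)
-230*Y(-8, 9) = -230*(-8 + 2*9) = -230*(-8 + 18) = -230*10 = -2300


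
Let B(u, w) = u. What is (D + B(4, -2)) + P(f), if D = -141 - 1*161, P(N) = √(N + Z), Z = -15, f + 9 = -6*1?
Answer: -298 + I*√30 ≈ -298.0 + 5.4772*I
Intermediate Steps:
f = -15 (f = -9 - 6*1 = -9 - 6 = -15)
P(N) = √(-15 + N) (P(N) = √(N - 15) = √(-15 + N))
D = -302 (D = -141 - 161 = -302)
(D + B(4, -2)) + P(f) = (-302 + 4) + √(-15 - 15) = -298 + √(-30) = -298 + I*√30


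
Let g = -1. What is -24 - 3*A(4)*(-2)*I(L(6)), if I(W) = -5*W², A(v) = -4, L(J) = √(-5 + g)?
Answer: -744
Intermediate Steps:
L(J) = I*√6 (L(J) = √(-5 - 1) = √(-6) = I*√6)
-24 - 3*A(4)*(-2)*I(L(6)) = -24 - 3*(-4*(-2))*(-5*(I*√6)²) = -24 - 24*(-5*(-6)) = -24 - 24*30 = -24 - 3*240 = -24 - 720 = -744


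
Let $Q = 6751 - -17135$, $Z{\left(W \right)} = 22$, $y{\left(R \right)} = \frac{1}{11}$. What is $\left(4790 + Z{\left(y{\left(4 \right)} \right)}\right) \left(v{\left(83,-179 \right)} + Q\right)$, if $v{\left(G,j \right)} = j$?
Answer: $114078084$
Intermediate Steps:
$y{\left(R \right)} = \frac{1}{11}$
$Q = 23886$ ($Q = 6751 + 17135 = 23886$)
$\left(4790 + Z{\left(y{\left(4 \right)} \right)}\right) \left(v{\left(83,-179 \right)} + Q\right) = \left(4790 + 22\right) \left(-179 + 23886\right) = 4812 \cdot 23707 = 114078084$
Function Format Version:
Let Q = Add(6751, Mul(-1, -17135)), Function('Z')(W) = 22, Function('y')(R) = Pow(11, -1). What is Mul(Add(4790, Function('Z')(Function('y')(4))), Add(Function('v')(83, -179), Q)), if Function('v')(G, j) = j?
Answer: 114078084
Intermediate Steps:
Function('y')(R) = Rational(1, 11)
Q = 23886 (Q = Add(6751, 17135) = 23886)
Mul(Add(4790, Function('Z')(Function('y')(4))), Add(Function('v')(83, -179), Q)) = Mul(Add(4790, 22), Add(-179, 23886)) = Mul(4812, 23707) = 114078084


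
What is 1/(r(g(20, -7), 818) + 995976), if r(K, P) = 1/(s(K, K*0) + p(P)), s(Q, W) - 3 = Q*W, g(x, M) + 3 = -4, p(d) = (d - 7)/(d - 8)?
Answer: 3241/3227959026 ≈ 1.0040e-6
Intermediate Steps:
p(d) = (-7 + d)/(-8 + d)
g(x, M) = -7 (g(x, M) = -3 - 4 = -7)
s(Q, W) = 3 + Q*W
r(K, P) = 1/(3 + (-7 + P)/(-8 + P)) (r(K, P) = 1/((3 + K*(K*0)) + (-7 + P)/(-8 + P)) = 1/((3 + K*0) + (-7 + P)/(-8 + P)) = 1/((3 + 0) + (-7 + P)/(-8 + P)) = 1/(3 + (-7 + P)/(-8 + P)))
1/(r(g(20, -7), 818) + 995976) = 1/((-8 + 818)/(-31 + 4*818) + 995976) = 1/(810/(-31 + 3272) + 995976) = 1/(810/3241 + 995976) = 1/(3227959026/3241) = 3241/3227959026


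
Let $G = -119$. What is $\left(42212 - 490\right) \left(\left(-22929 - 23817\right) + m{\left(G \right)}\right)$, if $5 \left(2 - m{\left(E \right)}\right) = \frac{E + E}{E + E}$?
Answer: $- \frac{9751307562}{5} \approx -1.9503 \cdot 10^{9}$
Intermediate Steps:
$m{\left(E \right)} = \frac{9}{5}$ ($m{\left(E \right)} = 2 - \frac{\left(E + E\right) \frac{1}{E + E}}{5} = 2 - \frac{2 E \frac{1}{2 E}}{5} = 2 - \frac{1}{5} = \frac{9}{5}$)
$\left(42212 - 490\right) \left(\left(-22929 - 23817\right) + m{\left(G \right)}\right) = \left(42212 - 490\right) \left(\left(-22929 - 23817\right) + \frac{9}{5}\right) = 41722 \left(\left(-22929 - 23817\right) + \frac{9}{5}\right) = 41722 \left(-46746 + \frac{9}{5}\right) = 41722 \left(- \frac{233721}{5}\right) = - \frac{9751307562}{5}$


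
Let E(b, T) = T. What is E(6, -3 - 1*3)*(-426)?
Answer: 2556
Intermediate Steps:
E(6, -3 - 1*3)*(-426) = (-3 - 1*3)*(-426) = (-3 - 3)*(-426) = -6*(-426) = 2556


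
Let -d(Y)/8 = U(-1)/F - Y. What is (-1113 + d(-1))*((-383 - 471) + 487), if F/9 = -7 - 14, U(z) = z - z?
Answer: 411407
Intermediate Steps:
U(z) = 0
F = -189 (F = 9*(-7 - 14) = 9*(-21) = -189)
d(Y) = 8*Y (d(Y) = -8*(0/(-189) - Y) = -8*(0*(-1/189) - Y) = -8*(0 - Y) = -(-8)*Y = 8*Y)
(-1113 + d(-1))*((-383 - 471) + 487) = (-1113 + 8*(-1))*((-383 - 471) + 487) = (-1113 - 8)*(-854 + 487) = -1121*(-367) = 411407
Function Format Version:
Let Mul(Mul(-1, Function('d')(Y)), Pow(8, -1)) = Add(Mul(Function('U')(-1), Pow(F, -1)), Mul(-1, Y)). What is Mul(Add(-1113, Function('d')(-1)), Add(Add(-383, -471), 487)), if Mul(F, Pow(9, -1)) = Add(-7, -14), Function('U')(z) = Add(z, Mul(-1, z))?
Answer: 411407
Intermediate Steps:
Function('U')(z) = 0
F = -189 (F = Mul(9, Add(-7, -14)) = Mul(9, -21) = -189)
Function('d')(Y) = Mul(8, Y) (Function('d')(Y) = Mul(-8, Add(Mul(0, Pow(-189, -1)), Mul(-1, Y))) = Mul(-8, Add(Mul(0, Rational(-1, 189)), Mul(-1, Y))) = Mul(-8, Add(0, Mul(-1, Y))) = Mul(-8, Mul(-1, Y)) = Mul(8, Y))
Mul(Add(-1113, Function('d')(-1)), Add(Add(-383, -471), 487)) = Mul(Add(-1113, Mul(8, -1)), Add(Add(-383, -471), 487)) = Mul(Add(-1113, -8), Add(-854, 487)) = Mul(-1121, -367) = 411407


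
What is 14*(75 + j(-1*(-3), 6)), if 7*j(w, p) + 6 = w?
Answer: 1044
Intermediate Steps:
j(w, p) = -6/7 + w/7
14*(75 + j(-1*(-3), 6)) = 14*(75 + (-6/7 + (-1*(-3))/7)) = 14*(75 + (-6/7 + (⅐)*3)) = 14*(75 + (-6/7 + 3/7)) = 14*(75 - 3/7) = 14*(522/7) = 1044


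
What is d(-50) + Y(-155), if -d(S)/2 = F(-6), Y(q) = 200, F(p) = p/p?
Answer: 198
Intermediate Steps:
F(p) = 1
d(S) = -2 (d(S) = -2*1 = -2)
d(-50) + Y(-155) = -2 + 200 = 198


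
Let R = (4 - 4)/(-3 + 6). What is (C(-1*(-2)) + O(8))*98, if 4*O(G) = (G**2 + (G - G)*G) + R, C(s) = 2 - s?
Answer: 1568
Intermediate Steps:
R = 0 (R = 0/3 = 0*(1/3) = 0)
O(G) = G**2/4 (O(G) = ((G**2 + (G - G)*G) + 0)/4 = ((G**2 + 0*G) + 0)/4 = ((G**2 + 0) + 0)/4 = (G**2 + 0)/4 = G**2/4)
(C(-1*(-2)) + O(8))*98 = ((2 - (-1)*(-2)) + (1/4)*8**2)*98 = ((2 - 1*2) + (1/4)*64)*98 = ((2 - 2) + 16)*98 = (0 + 16)*98 = 16*98 = 1568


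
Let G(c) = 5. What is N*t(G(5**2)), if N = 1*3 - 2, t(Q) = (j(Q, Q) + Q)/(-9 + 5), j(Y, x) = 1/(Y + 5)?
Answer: -51/40 ≈ -1.2750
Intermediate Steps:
j(Y, x) = 1/(5 + Y)
t(Q) = -Q/4 - 1/(4*(5 + Q)) (t(Q) = (1/(5 + Q) + Q)/(-9 + 5) = (Q + 1/(5 + Q))/(-4) = (Q + 1/(5 + Q))*(-1/4) = -Q/4 - 1/(4*(5 + Q)))
N = 1 (N = 3 - 2 = 1)
N*t(G(5**2)) = 1*((-1 - 1*5*(5 + 5))/(4*(5 + 5))) = 1*((1/4)*(-1 - 1*5*10)/10) = 1*((1/4)*(1/10)*(-1 - 50)) = 1*((1/4)*(1/10)*(-51)) = 1*(-51/40) = -51/40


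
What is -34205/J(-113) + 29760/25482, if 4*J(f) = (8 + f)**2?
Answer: -3396068/302085 ≈ -11.242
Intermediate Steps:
J(f) = (8 + f)**2/4
-34205/J(-113) + 29760/25482 = -34205*4/(8 - 113)**2 + 29760/25482 = -34205/((1/4)*(-105)**2) + 29760*(1/25482) = -34205/((1/4)*11025) + 160/137 = -34205/11025/4 + 160/137 = -34205*4/11025 + 160/137 = -27364/2205 + 160/137 = -3396068/302085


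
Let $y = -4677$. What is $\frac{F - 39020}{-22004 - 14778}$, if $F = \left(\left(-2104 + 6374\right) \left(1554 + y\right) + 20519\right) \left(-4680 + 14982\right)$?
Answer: $\frac{68583992851}{18391} \approx 3.7292 \cdot 10^{6}$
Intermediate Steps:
$F = -137167946682$ ($F = \left(\left(-2104 + 6374\right) \left(1554 - 4677\right) + 20519\right) \left(-4680 + 14982\right) = \left(4270 \left(-3123\right) + 20519\right) 10302 = \left(-13335210 + 20519\right) 10302 = \left(-13314691\right) 10302 = -137167946682$)
$\frac{F - 39020}{-22004 - 14778} = \frac{-137167946682 - 39020}{-22004 - 14778} = \frac{-137167946682 - 39020}{-36782} = \left(-137167985702\right) \left(- \frac{1}{36782}\right) = \frac{68583992851}{18391}$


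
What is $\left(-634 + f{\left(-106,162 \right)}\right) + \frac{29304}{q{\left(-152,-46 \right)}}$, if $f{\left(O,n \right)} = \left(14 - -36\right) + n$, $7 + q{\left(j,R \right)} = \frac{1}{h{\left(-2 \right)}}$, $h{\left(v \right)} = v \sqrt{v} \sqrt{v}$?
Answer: $- \frac{14290}{3} \approx -4763.3$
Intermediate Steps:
$h{\left(v \right)} = v^{2}$ ($h{\left(v \right)} = v^{\frac{3}{2}} \sqrt{v} = v^{2}$)
$q{\left(j,R \right)} = - \frac{27}{4}$ ($q{\left(j,R \right)} = -7 + \frac{1}{\left(-2\right)^{2}} = -7 + \frac{1}{4} = - \frac{27}{4}$)
$f{\left(O,n \right)} = 50 + n$ ($f{\left(O,n \right)} = \left(14 + 36\right) + n = 50 + n$)
$\left(-634 + f{\left(-106,162 \right)}\right) + \frac{29304}{q{\left(-152,-46 \right)}} = \left(-634 + \left(50 + 162\right)\right) + \frac{29304}{- \frac{27}{4}} = \left(-634 + 212\right) + 29304 \left(- \frac{4}{27}\right) = -422 - \frac{13024}{3} = - \frac{14290}{3}$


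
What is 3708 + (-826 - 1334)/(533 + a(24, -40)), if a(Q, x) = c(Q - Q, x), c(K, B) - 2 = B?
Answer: 40740/11 ≈ 3703.6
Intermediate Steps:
c(K, B) = 2 + B
a(Q, x) = 2 + x
3708 + (-826 - 1334)/(533 + a(24, -40)) = 3708 + (-826 - 1334)/(533 + (2 - 40)) = 3708 - 2160/(533 - 38) = 3708 - 2160/495 = 3708 - 2160*1/495 = 3708 - 48/11 = 40740/11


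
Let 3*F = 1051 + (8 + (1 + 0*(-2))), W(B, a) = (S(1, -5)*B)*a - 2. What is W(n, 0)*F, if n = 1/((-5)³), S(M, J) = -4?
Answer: -2120/3 ≈ -706.67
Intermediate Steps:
n = -1/125 (n = 1/(-125) = -1/125 ≈ -0.0080000)
W(B, a) = -2 - 4*B*a (W(B, a) = (-4*B)*a - 2 = -4*B*a - 2 = -2 - 4*B*a)
F = 1060/3 (F = (1051 + (8 + (1 + 0*(-2))))/3 = (1051 + (8 + (1 + 0)))/3 = (1051 + (8 + 1))/3 = (1051 + 9)/3 = (⅓)*1060 = 1060/3 ≈ 353.33)
W(n, 0)*F = (-2 - 4*(-1/125)*0)*(1060/3) = (-2 + 0)*(1060/3) = -2*1060/3 = -2120/3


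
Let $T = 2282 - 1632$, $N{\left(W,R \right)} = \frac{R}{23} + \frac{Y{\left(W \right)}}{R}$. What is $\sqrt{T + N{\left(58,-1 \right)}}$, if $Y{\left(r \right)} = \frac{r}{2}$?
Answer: $\frac{\sqrt{328486}}{23} \approx 24.919$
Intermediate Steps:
$Y{\left(r \right)} = \frac{r}{2}$
$N{\left(W,R \right)} = \frac{R}{23} + \frac{W}{2 R}$ ($N{\left(W,R \right)} = \frac{R}{23} + \frac{\frac{1}{2} W}{R} = R \frac{1}{23} + \frac{W}{2 R} = \frac{R}{23} + \frac{W}{2 R}$)
$T = 650$ ($T = 2282 - 1632 = 650$)
$\sqrt{T + N{\left(58,-1 \right)}} = \sqrt{650 + \left(\frac{1}{23} \left(-1\right) + \frac{1}{2} \cdot 58 \frac{1}{-1}\right)} = \sqrt{650 + \left(- \frac{1}{23} + \frac{1}{2} \cdot 58 \left(-1\right)\right)} = \sqrt{650 - \frac{668}{23}} = \sqrt{\frac{14282}{23}} = \frac{\sqrt{328486}}{23}$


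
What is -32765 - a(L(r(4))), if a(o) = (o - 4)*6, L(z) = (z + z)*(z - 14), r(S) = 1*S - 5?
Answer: -32921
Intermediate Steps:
r(S) = -5 + S (r(S) = S - 5 = -5 + S)
L(z) = 2*z*(-14 + z) (L(z) = (2*z)*(-14 + z) = 2*z*(-14 + z))
a(o) = -24 + 6*o (a(o) = (-4 + o)*6 = -24 + 6*o)
-32765 - a(L(r(4))) = -32765 - (-24 + 6*(2*(-5 + 4)*(-14 + (-5 + 4)))) = -32765 - (-24 + 6*(2*(-1)*(-14 - 1))) = -32765 - (-24 + 6*(2*(-1)*(-15))) = -32765 - (-24 + 6*30) = -32765 - (-24 + 180) = -32765 - 1*156 = -32765 - 156 = -32921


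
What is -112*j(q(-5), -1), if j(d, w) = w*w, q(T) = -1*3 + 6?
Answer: -112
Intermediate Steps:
q(T) = 3 (q(T) = -3 + 6 = 3)
j(d, w) = w²
-112*j(q(-5), -1) = -112*(-1)² = -112*1 = -112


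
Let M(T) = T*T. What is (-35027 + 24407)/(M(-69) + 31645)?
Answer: -5310/18203 ≈ -0.29171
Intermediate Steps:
M(T) = T**2
(-35027 + 24407)/(M(-69) + 31645) = (-35027 + 24407)/((-69)**2 + 31645) = -10620/(4761 + 31645) = -10620/36406 = -10620*1/36406 = -5310/18203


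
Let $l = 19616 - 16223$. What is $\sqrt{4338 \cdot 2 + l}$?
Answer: $9 \sqrt{149} \approx 109.86$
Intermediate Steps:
$l = 3393$ ($l = 19616 - 16223 = 3393$)
$\sqrt{4338 \cdot 2 + l} = \sqrt{4338 \cdot 2 + 3393} = \sqrt{8676 + 3393} = \sqrt{12069} = 9 \sqrt{149}$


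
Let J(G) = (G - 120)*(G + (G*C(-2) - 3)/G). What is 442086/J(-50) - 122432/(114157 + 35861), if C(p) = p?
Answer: 163099518686/3311572341 ≈ 49.251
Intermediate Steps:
J(G) = (-120 + G)*(G + (-3 - 2*G)/G) (J(G) = (G - 120)*(G + (G*(-2) - 3)/G) = (-120 + G)*(G + (-2*G - 3)/G) = (-120 + G)*(G + (-3 - 2*G)/G))
442086/J(-50) - 122432/(114157 + 35861) = 442086/(237 + (-50)² - 122*(-50) + 360/(-50)) - 122432/(114157 + 35861) = 442086/(237 + 2500 + 6100 + 360*(-1/50)) - 122432/150018 = 442086/(237 + 2500 + 6100 - 36/5) - 122432*1/150018 = 442086/(44149/5) - 61216/75009 = 442086*(5/44149) - 61216/75009 = 2210430/44149 - 61216/75009 = 163099518686/3311572341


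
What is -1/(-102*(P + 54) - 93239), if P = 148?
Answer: 1/113843 ≈ 8.7840e-6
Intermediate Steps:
-1/(-102*(P + 54) - 93239) = -1/(-102*(148 + 54) - 93239) = -1/(-102*202 - 93239) = -1/(-20604 - 93239) = -1/(-113843) = -1*(-1/113843) = 1/113843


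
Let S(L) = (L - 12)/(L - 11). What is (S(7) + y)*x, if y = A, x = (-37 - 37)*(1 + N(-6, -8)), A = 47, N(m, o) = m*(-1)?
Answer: -49987/2 ≈ -24994.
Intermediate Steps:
N(m, o) = -m
S(L) = (-12 + L)/(-11 + L)
x = -518 (x = (-37 - 37)*(1 - 1*(-6)) = -74*(1 + 6) = -74*7 = -518)
y = 47
(S(7) + y)*x = ((-12 + 7)/(-11 + 7) + 47)*(-518) = (-5/(-4) + 47)*(-518) = (-¼*(-5) + 47)*(-518) = (5/4 + 47)*(-518) = (193/4)*(-518) = -49987/2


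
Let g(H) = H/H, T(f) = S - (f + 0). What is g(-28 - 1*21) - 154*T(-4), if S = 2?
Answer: -923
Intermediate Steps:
T(f) = 2 - f (T(f) = 2 - (f + 0) = 2 - f)
g(H) = 1
g(-28 - 1*21) - 154*T(-4) = 1 - 154*(2 - 1*(-4)) = 1 - 154*(2 + 4) = 1 - 154*6 = 1 - 1*924 = 1 - 924 = -923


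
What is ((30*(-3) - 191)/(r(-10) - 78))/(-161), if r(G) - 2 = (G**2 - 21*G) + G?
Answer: 281/36064 ≈ 0.0077917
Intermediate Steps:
r(G) = 2 + G**2 - 20*G (r(G) = 2 + ((G**2 - 21*G) + G) = 2 + (G**2 - 20*G) = 2 + G**2 - 20*G)
((30*(-3) - 191)/(r(-10) - 78))/(-161) = ((30*(-3) - 191)/((2 + (-10)**2 - 20*(-10)) - 78))/(-161) = ((-90 - 191)/((2 + 100 + 200) - 78))*(-1/161) = -281/(302 - 78)*(-1/161) = -281/224*(-1/161) = 281/36064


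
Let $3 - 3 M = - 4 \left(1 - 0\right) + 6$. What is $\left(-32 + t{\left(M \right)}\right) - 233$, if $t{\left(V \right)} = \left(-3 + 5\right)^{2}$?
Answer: $-261$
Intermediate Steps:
$M = \frac{1}{3}$ ($M = 1 - \frac{- 4 \left(1 - 0\right) + 6}{3} = 1 - \frac{- 4 \left(1 + 0\right) + 6}{3} = 1 - \frac{\left(-4\right) 1 + 6}{3} = 1 - \frac{-4 + 6}{3} = 1 - \frac{2}{3} = \frac{1}{3} \approx 0.33333$)
$t{\left(V \right)} = 4$ ($t{\left(V \right)} = 2^{2} = 4$)
$\left(-32 + t{\left(M \right)}\right) - 233 = \left(-32 + 4\right) - 233 = -28 - 233 = -261$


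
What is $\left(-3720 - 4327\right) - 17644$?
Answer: $-25691$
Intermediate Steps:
$\left(-3720 - 4327\right) - 17644 = -8047 - 17644 = -25691$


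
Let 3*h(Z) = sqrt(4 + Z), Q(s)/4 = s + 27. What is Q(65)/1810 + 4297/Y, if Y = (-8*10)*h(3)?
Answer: 184/905 - 12891*sqrt(7)/560 ≈ -60.701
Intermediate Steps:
Q(s) = 108 + 4*s (Q(s) = 4*(s + 27) = 4*(27 + s) = 108 + 4*s)
h(Z) = sqrt(4 + Z)/3
Y = -80*sqrt(7)/3 (Y = (-8*10)*(sqrt(4 + 3)/3) = -80*sqrt(7)/3 ≈ -70.553)
Q(65)/1810 + 4297/Y = (108 + 4*65)/1810 + 4297/((-80*sqrt(7)/3)) = (108 + 260)*(1/1810) + 4297*(-3*sqrt(7)/560) = 368*(1/1810) - 12891*sqrt(7)/560 = 184/905 - 12891*sqrt(7)/560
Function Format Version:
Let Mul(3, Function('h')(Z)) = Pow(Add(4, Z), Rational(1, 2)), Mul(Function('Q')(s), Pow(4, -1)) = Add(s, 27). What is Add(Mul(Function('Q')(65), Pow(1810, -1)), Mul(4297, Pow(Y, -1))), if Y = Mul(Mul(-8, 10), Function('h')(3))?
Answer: Add(Rational(184, 905), Mul(Rational(-12891, 560), Pow(7, Rational(1, 2)))) ≈ -60.701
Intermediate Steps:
Function('Q')(s) = Add(108, Mul(4, s)) (Function('Q')(s) = Mul(4, Add(s, 27)) = Mul(4, Add(27, s)) = Add(108, Mul(4, s)))
Function('h')(Z) = Mul(Rational(1, 3), Pow(Add(4, Z), Rational(1, 2)))
Y = Mul(Rational(-80, 3), Pow(7, Rational(1, 2))) (Y = Mul(Mul(-8, 10), Mul(Rational(1, 3), Pow(Add(4, 3), Rational(1, 2)))) = Mul(-80, Mul(Rational(1, 3), Pow(7, Rational(1, 2)))) = Mul(Rational(-80, 3), Pow(7, Rational(1, 2))) ≈ -70.553)
Add(Mul(Function('Q')(65), Pow(1810, -1)), Mul(4297, Pow(Y, -1))) = Add(Mul(Add(108, Mul(4, 65)), Pow(1810, -1)), Mul(4297, Pow(Mul(Rational(-80, 3), Pow(7, Rational(1, 2))), -1))) = Add(Mul(Add(108, 260), Rational(1, 1810)), Mul(4297, Mul(Rational(-3, 560), Pow(7, Rational(1, 2))))) = Add(Mul(368, Rational(1, 1810)), Mul(Rational(-12891, 560), Pow(7, Rational(1, 2)))) = Add(Rational(184, 905), Mul(Rational(-12891, 560), Pow(7, Rational(1, 2))))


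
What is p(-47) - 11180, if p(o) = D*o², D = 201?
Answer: 432829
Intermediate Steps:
p(o) = 201*o²
p(-47) - 11180 = 201*(-47)² - 11180 = 201*2209 - 11180 = 444009 - 11180 = 432829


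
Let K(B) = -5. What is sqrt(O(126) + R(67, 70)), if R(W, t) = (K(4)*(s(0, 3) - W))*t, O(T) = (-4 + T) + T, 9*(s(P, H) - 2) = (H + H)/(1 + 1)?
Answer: 262*sqrt(3)/3 ≈ 151.27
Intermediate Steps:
s(P, H) = 2 + H/9 (s(P, H) = 2 + ((H + H)/(1 + 1))/9 = 2 + ((2*H)/2)/9 = 2 + ((2*H)*(1/2))/9 = 2 + H/9)
O(T) = -4 + 2*T
R(W, t) = t*(-35/3 + 5*W) (R(W, t) = (-5*((2 + (1/9)*3) - W))*t = (-5*((2 + 1/3) - W))*t = (-5*(7/3 - W))*t = (-35/3 + 5*W)*t = t*(-35/3 + 5*W))
sqrt(O(126) + R(67, 70)) = sqrt((-4 + 2*126) + (5/3)*70*(-7 + 3*67)) = sqrt((-4 + 252) + (5/3)*70*(-7 + 201)) = sqrt(248 + (5/3)*70*194) = sqrt(248 + 67900/3) = sqrt(68644/3) = 262*sqrt(3)/3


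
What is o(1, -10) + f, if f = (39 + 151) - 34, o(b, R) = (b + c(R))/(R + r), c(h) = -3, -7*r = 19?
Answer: 13898/89 ≈ 156.16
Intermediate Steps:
r = -19/7 (r = -1/7*19 = -19/7 ≈ -2.7143)
o(b, R) = (-3 + b)/(-19/7 + R) (o(b, R) = (b - 3)/(R - 19/7) = (-3 + b)/(-19/7 + R))
f = 156 (f = 190 - 34 = 156)
o(1, -10) + f = 7*(-3 + 1)/(-19 + 7*(-10)) + 156 = 7*(-2)/(-19 - 70) + 156 = 7*(-2)/(-89) + 156 = 7*(-1/89)*(-2) + 156 = 14/89 + 156 = 13898/89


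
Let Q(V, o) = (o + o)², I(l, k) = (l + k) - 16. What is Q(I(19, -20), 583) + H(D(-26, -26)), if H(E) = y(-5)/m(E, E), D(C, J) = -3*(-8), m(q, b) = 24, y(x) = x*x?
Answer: 32629369/24 ≈ 1.3596e+6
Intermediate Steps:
y(x) = x²
I(l, k) = -16 + k + l (I(l, k) = (k + l) - 16 = -16 + k + l)
D(C, J) = 24
Q(V, o) = 4*o² (Q(V, o) = (2*o)² = 4*o²)
H(E) = 25/24 (H(E) = (-5)²/24 = 25*(1/24) = 25/24)
Q(I(19, -20), 583) + H(D(-26, -26)) = 4*583² + 25/24 = 4*339889 + 25/24 = 1359556 + 25/24 = 32629369/24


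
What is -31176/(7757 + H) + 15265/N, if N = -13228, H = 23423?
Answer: -222089707/103112260 ≈ -2.1539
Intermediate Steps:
-31176/(7757 + H) + 15265/N = -31176/(7757 + 23423) + 15265/(-13228) = -31176/31180 + 15265*(-1/13228) = -31176*1/31180 - 15265/13228 = -7794/7795 - 15265/13228 = -222089707/103112260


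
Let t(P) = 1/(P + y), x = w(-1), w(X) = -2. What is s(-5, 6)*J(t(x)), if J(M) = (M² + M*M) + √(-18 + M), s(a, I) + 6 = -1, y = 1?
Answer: -14 - 7*I*√19 ≈ -14.0 - 30.512*I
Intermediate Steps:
x = -2
s(a, I) = -7 (s(a, I) = -6 - 1 = -7)
t(P) = 1/(1 + P) (t(P) = 1/(P + 1) = 1/(1 + P))
J(M) = √(-18 + M) + 2*M² (J(M) = (M² + M²) + √(-18 + M) = 2*M² + √(-18 + M) = √(-18 + M) + 2*M²)
s(-5, 6)*J(t(x)) = -7*(√(-18 + 1/(1 - 2)) + 2*(1/(1 - 2))²) = -7*(√(-18 + 1/(-1)) + 2*(1/(-1))²) = -7*(√(-18 - 1) + 2*(-1)²) = -7*(√(-19) + 2*1) = -7*(I*√19 + 2) = -7*(2 + I*√19) = -14 - 7*I*√19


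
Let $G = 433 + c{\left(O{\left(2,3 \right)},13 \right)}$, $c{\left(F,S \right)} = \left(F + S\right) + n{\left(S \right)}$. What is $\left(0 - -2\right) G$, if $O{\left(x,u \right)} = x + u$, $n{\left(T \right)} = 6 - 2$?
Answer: $910$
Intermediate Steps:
$n{\left(T \right)} = 4$
$O{\left(x,u \right)} = u + x$
$c{\left(F,S \right)} = 4 + F + S$ ($c{\left(F,S \right)} = \left(F + S\right) + 4 = 4 + F + S$)
$G = 455$ ($G = 433 + \left(4 + \left(3 + 2\right) + 13\right) = 433 + \left(4 + 5 + 13\right) = 433 + 22 = 455$)
$\left(0 - -2\right) G = \left(0 - -2\right) 455 = \left(0 + 2\right) 455 = 2 \cdot 455 = 910$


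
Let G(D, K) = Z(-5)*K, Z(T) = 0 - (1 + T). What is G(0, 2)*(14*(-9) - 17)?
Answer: -1144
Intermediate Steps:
Z(T) = -1 - T (Z(T) = 0 + (-1 - T) = -1 - T)
G(D, K) = 4*K (G(D, K) = (-1 - 1*(-5))*K = (-1 + 5)*K = 4*K)
G(0, 2)*(14*(-9) - 17) = (4*2)*(14*(-9) - 17) = 8*(-126 - 17) = 8*(-143) = -1144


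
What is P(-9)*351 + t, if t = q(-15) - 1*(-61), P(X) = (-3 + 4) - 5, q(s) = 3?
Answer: -1340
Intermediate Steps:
P(X) = -4 (P(X) = 1 - 5 = -4)
t = 64 (t = 3 - 1*(-61) = 3 + 61 = 64)
P(-9)*351 + t = -4*351 + 64 = -1404 + 64 = -1340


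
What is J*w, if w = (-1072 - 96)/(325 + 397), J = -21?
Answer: 12264/361 ≈ 33.972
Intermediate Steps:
w = -584/361 (w = -1168/722 = -1168*1/722 = -584/361 ≈ -1.6177)
J*w = -21*(-584/361) = 12264/361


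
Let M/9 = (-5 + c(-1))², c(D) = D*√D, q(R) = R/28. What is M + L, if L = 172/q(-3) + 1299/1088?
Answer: -4530887/3264 + 90*I ≈ -1388.1 + 90.0*I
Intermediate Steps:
q(R) = R/28 (q(R) = R*(1/28) = R/28)
L = -5235911/3264 (L = 172/(((1/28)*(-3))) + 1299/1088 = 172/(-3/28) + 1299*(1/1088) = 172*(-28/3) + 1299/1088 = -4816/3 + 1299/1088 = -5235911/3264 ≈ -1604.1)
c(D) = D^(3/2)
M = 9*(-5 - I)² (M = 9*(-5 + (-1)^(3/2))² = 9*(-5 - I)² ≈ 216.0 + 90.0*I)
M + L = (216 + 90*I) - 5235911/3264 = -4530887/3264 + 90*I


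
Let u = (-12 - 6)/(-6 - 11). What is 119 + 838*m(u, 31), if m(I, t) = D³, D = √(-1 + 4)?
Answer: 119 + 2514*√3 ≈ 4473.4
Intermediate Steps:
u = 18/17 (u = -18/(-17) = -18*(-1/17) = 18/17 ≈ 1.0588)
D = √3 ≈ 1.7320
m(I, t) = 3*√3 (m(I, t) = (√3)³ = 3*√3)
119 + 838*m(u, 31) = 119 + 838*(3*√3) = 119 + 2514*√3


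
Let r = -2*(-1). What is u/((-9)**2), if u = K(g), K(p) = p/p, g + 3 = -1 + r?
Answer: 1/81 ≈ 0.012346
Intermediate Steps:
r = 2
g = -2 (g = -3 + (-1 + 2) = -3 + 1 = -2)
K(p) = 1
u = 1
u/((-9)**2) = 1/(-9)**2 = 1/81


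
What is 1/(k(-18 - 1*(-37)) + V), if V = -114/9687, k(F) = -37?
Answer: -3229/119511 ≈ -0.027018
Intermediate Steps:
V = -38/3229 (V = -114*1/9687 = -38/3229 ≈ -0.011768)
1/(k(-18 - 1*(-37)) + V) = 1/(-37 - 38/3229) = 1/(-119511/3229) = -3229/119511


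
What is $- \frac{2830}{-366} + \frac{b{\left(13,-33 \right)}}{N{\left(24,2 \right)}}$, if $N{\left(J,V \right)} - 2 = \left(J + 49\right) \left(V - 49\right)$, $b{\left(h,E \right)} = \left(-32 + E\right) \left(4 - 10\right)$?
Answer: $\frac{531185}{69723} \approx 7.6185$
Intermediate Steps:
$b{\left(h,E \right)} = 192 - 6 E$ ($b{\left(h,E \right)} = \left(-32 + E\right) \left(-6\right) = 192 - 6 E$)
$N{\left(J,V \right)} = 2 + \left(-49 + V\right) \left(49 + J\right)$ ($N{\left(J,V \right)} = 2 + \left(J + 49\right) \left(V - 49\right) = 2 + \left(49 + J\right) \left(-49 + V\right) = 2 + \left(-49 + V\right) \left(49 + J\right)$)
$- \frac{2830}{-366} + \frac{b{\left(13,-33 \right)}}{N{\left(24,2 \right)}} = - \frac{2830}{-366} + \frac{192 - -198}{-2399 - 1176 + 49 \cdot 2 + 24 \cdot 2} = \left(-2830\right) \left(- \frac{1}{366}\right) + \frac{192 + 198}{-2399 - 1176 + 98 + 48} = \frac{1415}{183} + \frac{390}{-3429} = \frac{1415}{183} + 390 \left(- \frac{1}{3429}\right) = \frac{1415}{183} - \frac{130}{1143} = \frac{531185}{69723}$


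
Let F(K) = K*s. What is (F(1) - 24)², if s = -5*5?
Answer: 2401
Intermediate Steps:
s = -25
F(K) = -25*K (F(K) = K*(-25) = -25*K)
(F(1) - 24)² = (-25*1 - 24)² = (-25 - 24)² = (-49)² = 2401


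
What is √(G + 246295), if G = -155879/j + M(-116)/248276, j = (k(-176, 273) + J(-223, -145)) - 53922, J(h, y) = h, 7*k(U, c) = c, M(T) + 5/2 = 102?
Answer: √11111201429837392635081694/6716610628 ≈ 496.28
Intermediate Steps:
M(T) = 199/2 (M(T) = -5/2 + 102 = 199/2)
k(U, c) = c/7
j = -54106 (j = ((⅐)*273 - 223) - 53922 = (39 - 223) - 53922 = -184 - 53922 = -54106)
G = 38706398151/13433221256 (G = -155879/(-54106) + (199/2)/248276 = -155879*(-1/54106) + (199/2)*(1/248276) = 155879/54106 + 199/496552 = 38706398151/13433221256 ≈ 2.8814)
√(G + 246295) = √(38706398151/13433221256 + 246295) = √(3308573935644671/13433221256) = √11111201429837392635081694/6716610628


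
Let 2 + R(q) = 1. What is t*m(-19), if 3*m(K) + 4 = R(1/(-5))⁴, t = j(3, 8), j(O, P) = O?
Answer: -3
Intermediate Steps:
t = 3
R(q) = -1 (R(q) = -2 + 1 = -1)
m(K) = -1 (m(K) = -4/3 + (⅓)*(-1)⁴ = -4/3 + (⅓)*1 = -4/3 + ⅓ = -1)
t*m(-19) = 3*(-1) = -3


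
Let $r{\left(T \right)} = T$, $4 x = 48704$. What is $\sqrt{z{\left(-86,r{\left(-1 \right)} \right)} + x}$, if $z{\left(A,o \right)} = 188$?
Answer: $2 \sqrt{3091} \approx 111.19$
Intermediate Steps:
$x = 12176$ ($x = \frac{1}{4} \cdot 48704 = 12176$)
$\sqrt{z{\left(-86,r{\left(-1 \right)} \right)} + x} = \sqrt{188 + 12176} = \sqrt{12364} = 2 \sqrt{3091}$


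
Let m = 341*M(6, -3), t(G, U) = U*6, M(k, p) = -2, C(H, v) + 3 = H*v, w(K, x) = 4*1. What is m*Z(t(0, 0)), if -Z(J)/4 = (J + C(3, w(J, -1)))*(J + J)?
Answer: 0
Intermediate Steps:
w(K, x) = 4
C(H, v) = -3 + H*v
t(G, U) = 6*U
Z(J) = -8*J*(9 + J) (Z(J) = -4*(J + (-3 + 3*4))*(J + J) = -4*(J + (-3 + 12))*2*J = -4*(J + 9)*2*J = -4*(9 + J)*2*J = -8*J*(9 + J))
m = -682 (m = 341*(-2) = -682)
m*Z(t(0, 0)) = -(-5456)*6*0*(9 + 6*0) = -(-5456)*0*(9 + 0) = -(-5456)*0*9 = -682*0 = 0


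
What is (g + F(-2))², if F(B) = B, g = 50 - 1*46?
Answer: 4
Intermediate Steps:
g = 4 (g = 50 - 46 = 4)
(g + F(-2))² = (4 - 2)² = 2² = 4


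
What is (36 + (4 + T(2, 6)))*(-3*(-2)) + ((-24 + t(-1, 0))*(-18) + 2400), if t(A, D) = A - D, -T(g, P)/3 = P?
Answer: 2982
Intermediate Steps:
T(g, P) = -3*P
(36 + (4 + T(2, 6)))*(-3*(-2)) + ((-24 + t(-1, 0))*(-18) + 2400) = (36 + (4 - 3*6))*(-3*(-2)) + ((-24 + (-1 - 1*0))*(-18) + 2400) = (36 + (4 - 18))*6 + ((-24 + (-1 + 0))*(-18) + 2400) = (36 - 14)*6 + ((-24 - 1)*(-18) + 2400) = 22*6 + (-25*(-18) + 2400) = 132 + (450 + 2400) = 132 + 2850 = 2982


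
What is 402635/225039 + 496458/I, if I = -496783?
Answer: 88299811343/111795549537 ≈ 0.78983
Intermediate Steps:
402635/225039 + 496458/I = 402635/225039 + 496458/(-496783) = 402635*(1/225039) + 496458*(-1/496783) = 402635/225039 - 496458/496783 = 88299811343/111795549537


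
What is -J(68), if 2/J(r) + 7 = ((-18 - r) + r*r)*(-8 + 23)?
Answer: -2/68063 ≈ -2.9385e-5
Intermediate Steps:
J(r) = 2/(-277 - 15*r + 15*r**2) (J(r) = 2/(-7 + ((-18 - r) + r*r)*(-8 + 23)) = 2/(-7 + ((-18 - r) + r**2)*15) = 2/(-7 + (-18 + r**2 - r)*15) = 2/(-7 + (-270 - 15*r + 15*r**2)) = 2/(-277 - 15*r + 15*r**2))
-J(68) = -2/(-277 - 15*68 + 15*68**2) = -2/(-277 - 1020 + 15*4624) = -2/(-277 - 1020 + 69360) = -2/68063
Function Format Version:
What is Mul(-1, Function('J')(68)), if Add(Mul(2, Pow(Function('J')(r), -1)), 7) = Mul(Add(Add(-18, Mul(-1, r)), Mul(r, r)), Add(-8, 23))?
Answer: Rational(-2, 68063) ≈ -2.9385e-5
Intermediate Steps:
Function('J')(r) = Mul(2, Pow(Add(-277, Mul(-15, r), Mul(15, Pow(r, 2))), -1)) (Function('J')(r) = Mul(2, Pow(Add(-7, Mul(Add(Add(-18, Mul(-1, r)), Mul(r, r)), Add(-8, 23))), -1)) = Mul(2, Pow(Add(-7, Mul(Add(Add(-18, Mul(-1, r)), Pow(r, 2)), 15)), -1)) = Mul(2, Pow(Add(-7, Mul(Add(-18, Pow(r, 2), Mul(-1, r)), 15)), -1)) = Mul(2, Pow(Add(-7, Add(-270, Mul(-15, r), Mul(15, Pow(r, 2)))), -1)) = Mul(2, Pow(Add(-277, Mul(-15, r), Mul(15, Pow(r, 2))), -1)))
Mul(-1, Function('J')(68)) = Mul(-1, Mul(2, Pow(Add(-277, Mul(-15, 68), Mul(15, Pow(68, 2))), -1))) = Mul(-1, Mul(2, Pow(Add(-277, -1020, Mul(15, 4624)), -1))) = Mul(-1, Mul(2, Pow(Add(-277, -1020, 69360), -1))) = Mul(-1, Mul(2, Pow(68063, -1))) = Mul(-1, Mul(2, Rational(1, 68063))) = Mul(-1, Rational(2, 68063)) = Rational(-2, 68063)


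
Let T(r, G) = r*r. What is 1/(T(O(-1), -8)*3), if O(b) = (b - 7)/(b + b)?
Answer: 1/48 ≈ 0.020833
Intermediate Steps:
O(b) = (-7 + b)/(2*b) (O(b) = (-7 + b)/((2*b)) = (-7 + b)*(1/(2*b)) = (-7 + b)/(2*b))
T(r, G) = r²
1/(T(O(-1), -8)*3) = 1/(((½)*(-7 - 1)/(-1))²*3) = 1/(((½)*(-1)*(-8))²*3) = 1/(4²*3) = 1/(16*3) = 1/48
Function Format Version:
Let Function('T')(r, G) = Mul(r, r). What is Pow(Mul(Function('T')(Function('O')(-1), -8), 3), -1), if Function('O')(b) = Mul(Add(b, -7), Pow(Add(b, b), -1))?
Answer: Rational(1, 48) ≈ 0.020833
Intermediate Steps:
Function('O')(b) = Mul(Rational(1, 2), Pow(b, -1), Add(-7, b)) (Function('O')(b) = Mul(Add(-7, b), Pow(Mul(2, b), -1)) = Mul(Add(-7, b), Mul(Rational(1, 2), Pow(b, -1))) = Mul(Rational(1, 2), Pow(b, -1), Add(-7, b)))
Function('T')(r, G) = Pow(r, 2)
Pow(Mul(Function('T')(Function('O')(-1), -8), 3), -1) = Pow(Mul(Pow(Mul(Rational(1, 2), Pow(-1, -1), Add(-7, -1)), 2), 3), -1) = Pow(Mul(Pow(Mul(Rational(1, 2), -1, -8), 2), 3), -1) = Pow(Mul(Pow(4, 2), 3), -1) = Pow(Mul(16, 3), -1) = Pow(48, -1) = Rational(1, 48)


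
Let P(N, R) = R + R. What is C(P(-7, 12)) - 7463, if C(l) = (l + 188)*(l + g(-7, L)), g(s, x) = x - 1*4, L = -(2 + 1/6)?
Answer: -11047/3 ≈ -3682.3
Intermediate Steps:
L = -13/6 (L = -(2 + 1*(⅙)) = -(2 + ⅙) = -1*13/6 = -13/6 ≈ -2.1667)
P(N, R) = 2*R
g(s, x) = -4 + x (g(s, x) = x - 4 = -4 + x)
C(l) = (188 + l)*(-37/6 + l) (C(l) = (l + 188)*(l + (-4 - 13/6)) = (188 + l)*(l - 37/6) = (188 + l)*(-37/6 + l))
C(P(-7, 12)) - 7463 = (-3478/3 + (2*12)² + 1091*(2*12)/6) - 7463 = (-3478/3 + 24² + (1091/6)*24) - 7463 = (-3478/3 + 576 + 4364) - 7463 = 11342/3 - 7463 = -11047/3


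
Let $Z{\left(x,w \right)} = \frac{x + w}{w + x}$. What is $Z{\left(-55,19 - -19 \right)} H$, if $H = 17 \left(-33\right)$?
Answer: $-561$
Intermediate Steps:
$H = -561$
$Z{\left(x,w \right)} = 1$ ($Z{\left(x,w \right)} = \frac{w + x}{w + x} = 1$)
$Z{\left(-55,19 - -19 \right)} H = 1 \left(-561\right) = -561$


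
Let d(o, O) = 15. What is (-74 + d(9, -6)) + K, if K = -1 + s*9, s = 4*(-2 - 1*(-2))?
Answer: -60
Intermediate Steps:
s = 0 (s = 4*(-2 + 2) = 4*0 = 0)
K = -1 (K = -1 + 0*9 = -1 + 0 = -1)
(-74 + d(9, -6)) + K = (-74 + 15) - 1 = -59 - 1 = -60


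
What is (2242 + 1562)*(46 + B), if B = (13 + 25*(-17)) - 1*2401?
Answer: -10525668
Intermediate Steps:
B = -2813 (B = (13 - 425) - 2401 = -412 - 2401 = -2813)
(2242 + 1562)*(46 + B) = (2242 + 1562)*(46 - 2813) = 3804*(-2767) = -10525668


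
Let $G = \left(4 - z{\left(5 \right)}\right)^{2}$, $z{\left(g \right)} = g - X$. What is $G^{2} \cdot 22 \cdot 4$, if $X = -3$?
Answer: $22528$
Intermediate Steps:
$z{\left(g \right)} = 3 + g$ ($z{\left(g \right)} = g - -3 = g + 3 = 3 + g$)
$G = 16$ ($G = \left(4 - \left(3 + 5\right)\right)^{2} = \left(4 - 8\right)^{2} = \left(-4\right)^{2} = 16$)
$G^{2} \cdot 22 \cdot 4 = 16^{2} \cdot 22 \cdot 4 = 256 \cdot 22 \cdot 4 = 5632 \cdot 4 = 22528$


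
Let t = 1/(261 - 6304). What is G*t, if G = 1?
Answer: -1/6043 ≈ -0.00016548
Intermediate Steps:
t = -1/6043 (t = 1/(-6043) = -1/6043 ≈ -0.00016548)
G*t = 1*(-1/6043) = -1/6043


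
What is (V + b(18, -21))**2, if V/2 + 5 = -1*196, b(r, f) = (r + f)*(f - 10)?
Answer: 95481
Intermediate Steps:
b(r, f) = (-10 + f)*(f + r) (b(r, f) = (f + r)*(-10 + f) = (-10 + f)*(f + r))
V = -402 (V = -10 + 2*(-1*196) = -10 + 2*(-196) = -10 - 392 = -402)
(V + b(18, -21))**2 = (-402 + ((-21)**2 - 10*(-21) - 10*18 - 21*18))**2 = (-402 + (441 + 210 - 180 - 378))**2 = (-402 + 93)**2 = (-309)**2 = 95481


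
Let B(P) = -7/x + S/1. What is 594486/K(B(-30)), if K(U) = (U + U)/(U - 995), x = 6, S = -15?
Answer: 1803373281/97 ≈ 1.8591e+7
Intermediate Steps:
B(P) = -97/6 (B(P) = -7/6 - 15/1 = -7*⅙ - 15*1 = -7/6 - 15 = -97/6)
K(U) = 2*U/(-995 + U) (K(U) = (2*U)/(-995 + U) = 2*U/(-995 + U))
594486/K(B(-30)) = 594486/((2*(-97/6)/(-995 - 97/6))) = 594486/((2*(-97/6)/(-6067/6))) = 594486/((2*(-97/6)*(-6/6067))) = 594486/(194/6067) = 594486*(6067/194) = 1803373281/97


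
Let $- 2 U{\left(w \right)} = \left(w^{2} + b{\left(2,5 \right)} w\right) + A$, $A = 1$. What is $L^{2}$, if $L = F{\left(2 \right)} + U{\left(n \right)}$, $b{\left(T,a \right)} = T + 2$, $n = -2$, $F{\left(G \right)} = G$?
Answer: $\frac{49}{4} \approx 12.25$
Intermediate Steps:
$b{\left(T,a \right)} = 2 + T$
$U{\left(w \right)} = - \frac{1}{2} - 2 w - \frac{w^{2}}{2}$ ($U{\left(w \right)} = - \frac{\left(w^{2} + \left(2 + 2\right) w\right) + 1}{2} = - \frac{\left(w^{2} + 4 w\right) + 1}{2} = - \frac{1 + w^{2} + 4 w}{2} = - \frac{1}{2} - 2 w - \frac{w^{2}}{2}$)
$L = \frac{7}{2}$ ($L = 2 - \left(- \frac{7}{2} + 2\right) = 2 - - \frac{3}{2} = 2 + \frac{3}{2} = \frac{7}{2} \approx 3.5$)
$L^{2} = \left(\frac{7}{2}\right)^{2} = \frac{49}{4}$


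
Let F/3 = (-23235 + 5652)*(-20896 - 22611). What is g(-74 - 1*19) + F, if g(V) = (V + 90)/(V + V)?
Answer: 142286946067/62 ≈ 2.2950e+9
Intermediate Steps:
F = 2294950743 (F = 3*((-23235 + 5652)*(-20896 - 22611)) = 3*(-17583*(-43507)) = 3*764983581 = 2294950743)
g(V) = (90 + V)/(2*V) (g(V) = (90 + V)/((2*V)) = (90 + V)*(1/(2*V)) = (90 + V)/(2*V))
g(-74 - 1*19) + F = (90 + (-74 - 1*19))/(2*(-74 - 1*19)) + 2294950743 = (90 + (-74 - 19))/(2*(-74 - 19)) + 2294950743 = (½)*(90 - 93)/(-93) + 2294950743 = (½)*(-1/93)*(-3) + 2294950743 = 1/62 + 2294950743 = 142286946067/62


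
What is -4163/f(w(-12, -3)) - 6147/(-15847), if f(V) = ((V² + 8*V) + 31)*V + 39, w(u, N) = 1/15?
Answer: -221799612888/2198311687 ≈ -100.90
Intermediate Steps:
w(u, N) = 1/15
f(V) = 39 + V*(31 + V² + 8*V) (f(V) = (31 + V² + 8*V)*V + 39 = V*(31 + V² + 8*V) + 39 = 39 + V*(31 + V² + 8*V))
-4163/f(w(-12, -3)) - 6147/(-15847) = -4163/(39 + (1/15)³ + 8*(1/15)² + 31*(1/15)) - 6147/(-15847) = -4163/(39 + 1/3375 + 8*(1/225) + 31/15) - 6147*(-1/15847) = -4163/(39 + 1/3375 + 8/225 + 31/15) + 6147/15847 = -4163/138721/3375 + 6147/15847 = -4163*3375/138721 + 6147/15847 = -14050125/138721 + 6147/15847 = -221799612888/2198311687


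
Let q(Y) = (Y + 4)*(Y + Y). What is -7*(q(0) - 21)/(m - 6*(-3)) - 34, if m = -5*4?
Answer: -215/2 ≈ -107.50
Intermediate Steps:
q(Y) = 2*Y*(4 + Y) (q(Y) = (4 + Y)*(2*Y) = 2*Y*(4 + Y))
m = -20
-7*(q(0) - 21)/(m - 6*(-3)) - 34 = -7*(2*0*(4 + 0) - 21)/(-20 - 6*(-3)) - 34 = -7*(2*0*4 - 21)/(-20 + 18) - 34 = -7*(0 - 21)/(-2) - 34 = -(-147)*(-1)/2 - 34 = -7*21/2 - 34 = -147/2 - 34 = -215/2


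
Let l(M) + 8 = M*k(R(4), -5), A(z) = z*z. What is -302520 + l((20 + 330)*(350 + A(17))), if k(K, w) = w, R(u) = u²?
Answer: -1420778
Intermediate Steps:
A(z) = z²
l(M) = -8 - 5*M (l(M) = -8 + M*(-5) = -8 - 5*M)
-302520 + l((20 + 330)*(350 + A(17))) = -302520 + (-8 - 5*(20 + 330)*(350 + 17²)) = -302520 + (-8 - 1750*(350 + 289)) = -302520 + (-8 - 1750*639) = -302520 + (-8 - 5*223650) = -302520 + (-8 - 1118250) = -302520 - 1118258 = -1420778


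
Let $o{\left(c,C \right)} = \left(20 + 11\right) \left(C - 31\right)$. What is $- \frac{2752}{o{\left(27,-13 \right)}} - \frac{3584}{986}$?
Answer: $- \frac{271888}{168113} \approx -1.6173$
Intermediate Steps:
$o{\left(c,C \right)} = -961 + 31 C$ ($o{\left(c,C \right)} = 31 \left(-31 + C\right) = -961 + 31 C$)
$- \frac{2752}{o{\left(27,-13 \right)}} - \frac{3584}{986} = - \frac{2752}{-961 + 31 \left(-13\right)} - \frac{3584}{986} = - \frac{2752}{-961 - 403} - \frac{1792}{493} = - \frac{2752}{-1364} - \frac{1792}{493} = \left(-2752\right) \left(- \frac{1}{1364}\right) - \frac{1792}{493} = \frac{688}{341} - \frac{1792}{493} = - \frac{271888}{168113}$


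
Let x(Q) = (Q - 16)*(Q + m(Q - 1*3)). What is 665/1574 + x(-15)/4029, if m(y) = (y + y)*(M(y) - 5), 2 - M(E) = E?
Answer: 9919985/2113882 ≈ 4.6928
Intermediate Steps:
M(E) = 2 - E
m(y) = 2*y*(-3 - y) (m(y) = (y + y)*((2 - y) - 5) = (2*y)*(-3 - y) = 2*y*(-3 - y))
x(Q) = (-16 + Q)*(Q - 2*Q*(-3 + Q)) (x(Q) = (Q - 16)*(Q - 2*(Q - 1*3)*(3 + (Q - 1*3))) = (-16 + Q)*(Q - 2*(Q - 3)*(3 + (Q - 3))) = (-16 + Q)*(Q - 2*(-3 + Q)*(3 + (-3 + Q))) = (-16 + Q)*(Q - 2*(-3 + Q)*Q) = (-16 + Q)*(Q - 2*Q*(-3 + Q)))
665/1574 + x(-15)/4029 = 665/1574 - 15*(-112 - 2*(-15)**2 + 39*(-15))/4029 = 665*(1/1574) - 15*(-112 - 2*225 - 585)*(1/4029) = 665/1574 - 15*(-112 - 450 - 585)*(1/4029) = 665/1574 - 15*(-1147)*(1/4029) = 665/1574 + 17205*(1/4029) = 665/1574 + 5735/1343 = 9919985/2113882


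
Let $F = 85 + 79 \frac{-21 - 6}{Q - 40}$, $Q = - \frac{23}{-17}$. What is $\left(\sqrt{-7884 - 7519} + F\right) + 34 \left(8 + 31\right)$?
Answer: $\frac{107032}{73} + i \sqrt{15403} \approx 1466.2 + 124.11 i$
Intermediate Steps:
$Q = \frac{23}{17}$ ($Q = \left(-23\right) \left(- \frac{1}{17}\right) = \frac{23}{17} \approx 1.3529$)
$F = \frac{10234}{73}$ ($F = 85 + 79 \frac{-21 - 6}{\frac{23}{17} - 40} = 85 + 79 \left(- \frac{27}{- \frac{657}{17}}\right) = 85 + 79 \left(\left(-27\right) \left(- \frac{17}{657}\right)\right) = 85 + 79 \cdot \frac{51}{73} = 85 + \frac{4029}{73} = \frac{10234}{73} \approx 140.19$)
$\left(\sqrt{-7884 - 7519} + F\right) + 34 \left(8 + 31\right) = \left(\sqrt{-7884 - 7519} + \frac{10234}{73}\right) + 34 \left(8 + 31\right) = \left(\sqrt{-15403} + \frac{10234}{73}\right) + 34 \cdot 39 = \left(i \sqrt{15403} + \frac{10234}{73}\right) + 1326 = \left(\frac{10234}{73} + i \sqrt{15403}\right) + 1326 = \frac{107032}{73} + i \sqrt{15403}$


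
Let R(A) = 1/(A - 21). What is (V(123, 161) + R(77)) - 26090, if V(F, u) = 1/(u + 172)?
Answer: -486525931/18648 ≈ -26090.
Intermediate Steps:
R(A) = 1/(-21 + A)
V(F, u) = 1/(172 + u)
(V(123, 161) + R(77)) - 26090 = (1/(172 + 161) + 1/(-21 + 77)) - 26090 = (1/333 + 1/56) - 26090 = 389/18648 - 26090 = -486525931/18648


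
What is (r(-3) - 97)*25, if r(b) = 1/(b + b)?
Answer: -14575/6 ≈ -2429.2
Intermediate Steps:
r(b) = 1/(2*b)
(r(-3) - 97)*25 = ((½)/(-3) - 97)*25 = ((½)*(-⅓) - 97)*25 = (-⅙ - 97)*25 = -583/6*25 = -14575/6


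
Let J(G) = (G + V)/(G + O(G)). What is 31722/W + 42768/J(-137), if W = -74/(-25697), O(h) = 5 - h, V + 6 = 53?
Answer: 407492205/37 ≈ 1.1013e+7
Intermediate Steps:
V = 47 (V = -6 + 53 = 47)
W = 74/25697 (W = -74*(-1/25697) = 74/25697 ≈ 0.0028797)
J(G) = 47/5 + G/5 (J(G) = (G + 47)/(G + (5 - G)) = (47 + G)/5 = (47 + G)*(⅕) = 47/5 + G/5)
31722/W + 42768/J(-137) = 31722/(74/25697) + 42768/(47/5 + (⅕)*(-137)) = 31722*(25697/74) + 42768/(47/5 - 137/5) = 407580117/37 + 42768/(-18) = 407580117/37 + 42768*(-1/18) = 407580117/37 - 2376 = 407492205/37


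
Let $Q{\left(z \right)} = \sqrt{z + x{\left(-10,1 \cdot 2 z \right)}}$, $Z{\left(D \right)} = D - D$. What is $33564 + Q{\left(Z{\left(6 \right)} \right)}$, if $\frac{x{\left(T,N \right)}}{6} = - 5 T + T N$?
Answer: $33564 + 10 \sqrt{3} \approx 33581.0$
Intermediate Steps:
$Z{\left(D \right)} = 0$
$x{\left(T,N \right)} = - 30 T + 6 N T$ ($x{\left(T,N \right)} = 6 \left(- 5 T + T N\right) = 6 \left(- 5 T + N T\right) = - 30 T + 6 N T$)
$Q{\left(z \right)} = \sqrt{300 - 119 z}$ ($Q{\left(z \right)} = \sqrt{z + 6 \left(-10\right) \left(-5 + 1 \cdot 2 z\right)} = \sqrt{z + 6 \left(-10\right) \left(-5 + 2 z\right)} = \sqrt{z - \left(-300 + 120 z\right)} = \sqrt{300 - 119 z}$)
$33564 + Q{\left(Z{\left(6 \right)} \right)} = 33564 + \sqrt{300 - 0} = 33564 + \sqrt{300 + 0} = 33564 + \sqrt{300} = 33564 + 10 \sqrt{3}$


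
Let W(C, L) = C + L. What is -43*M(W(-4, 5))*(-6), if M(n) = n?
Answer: 258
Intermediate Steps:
-43*M(W(-4, 5))*(-6) = -43*(-4 + 5)*(-6) = -43*1*(-6) = -43*(-6) = 258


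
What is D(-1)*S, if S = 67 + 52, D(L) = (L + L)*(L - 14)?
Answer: 3570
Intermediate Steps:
D(L) = 2*L*(-14 + L) (D(L) = (2*L)*(-14 + L) = 2*L*(-14 + L))
S = 119
D(-1)*S = (2*(-1)*(-14 - 1))*119 = (2*(-1)*(-15))*119 = 30*119 = 3570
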